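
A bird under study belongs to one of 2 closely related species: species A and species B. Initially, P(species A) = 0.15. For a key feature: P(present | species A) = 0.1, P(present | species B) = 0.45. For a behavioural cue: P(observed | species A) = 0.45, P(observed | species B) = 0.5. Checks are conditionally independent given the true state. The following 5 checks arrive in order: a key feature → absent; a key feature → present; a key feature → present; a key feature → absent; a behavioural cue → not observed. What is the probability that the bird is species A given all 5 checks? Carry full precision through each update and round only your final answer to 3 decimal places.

After a key feature='absent': P(species A) = 0.9·0.1500 / (0.9·0.1500 + 0.55·0.8500) ≈ 0.2241
After a key feature='present': P(species A) = 0.1·0.2241 / (0.1·0.2241 + 0.45·0.7759) ≈ 0.0603
After a key feature='present': P(species A) = 0.1·0.0603 / (0.1·0.0603 + 0.45·0.9397) ≈ 0.0141
After a key feature='absent': P(species A) = 0.9·0.0141 / (0.9·0.0141 + 0.55·0.9859) ≈ 0.0228
After a behavioural cue='not observed': P(species A) = 0.55·0.0228 / (0.55·0.0228 + 0.5·0.9772) ≈ 0.0250

0.025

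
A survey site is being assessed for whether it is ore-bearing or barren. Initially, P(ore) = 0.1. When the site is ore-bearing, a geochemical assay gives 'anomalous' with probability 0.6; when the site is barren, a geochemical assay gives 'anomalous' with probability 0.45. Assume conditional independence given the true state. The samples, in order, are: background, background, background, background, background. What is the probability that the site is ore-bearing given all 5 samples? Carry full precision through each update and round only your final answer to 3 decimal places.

0.022

After 'background': P(ore) = 0.4·0.1000 / (0.4·0.1000 + 0.55·0.9000) ≈ 0.0748
After 'background': P(ore) = 0.4·0.0748 / (0.4·0.0748 + 0.55·0.9252) ≈ 0.0555
After 'background': P(ore) = 0.4·0.0555 / (0.4·0.0555 + 0.55·0.9445) ≈ 0.0410
After 'background': P(ore) = 0.4·0.0410 / (0.4·0.0410 + 0.55·0.9590) ≈ 0.0301
After 'background': P(ore) = 0.4·0.0301 / (0.4·0.0301 + 0.55·0.9699) ≈ 0.0221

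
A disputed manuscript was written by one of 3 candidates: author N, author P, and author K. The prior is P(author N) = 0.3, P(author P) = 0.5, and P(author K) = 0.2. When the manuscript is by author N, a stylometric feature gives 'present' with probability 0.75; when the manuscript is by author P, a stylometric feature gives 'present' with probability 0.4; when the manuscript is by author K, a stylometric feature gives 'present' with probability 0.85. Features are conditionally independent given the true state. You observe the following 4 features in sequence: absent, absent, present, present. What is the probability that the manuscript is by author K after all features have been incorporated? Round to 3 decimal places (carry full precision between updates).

Apply Bayes' rule sequentially, carrying P(author K) forward.
After 'absent': normaliser = 0.25·0.3000 + 0.6·0.5000 + 0.15·0.2000; P(author N) ≈ 0.1852, P(author P) ≈ 0.7407, P(author K) ≈ 0.0741
After 'absent': normaliser = 0.25·0.1852 + 0.6·0.7407 + 0.15·0.0741; P(author N) ≈ 0.0923, P(author P) ≈ 0.8856, P(author K) ≈ 0.0221
After 'present': normaliser = 0.75·0.0923 + 0.4·0.8856 + 0.85·0.0221; P(author N) ≈ 0.1564, P(author P) ≈ 0.8010, P(author K) ≈ 0.0426
After 'present': normaliser = 0.75·0.1564 + 0.4·0.8010 + 0.85·0.0426; P(author N) ≈ 0.2476, P(author P) ≈ 0.6761, P(author K) ≈ 0.0763

0.076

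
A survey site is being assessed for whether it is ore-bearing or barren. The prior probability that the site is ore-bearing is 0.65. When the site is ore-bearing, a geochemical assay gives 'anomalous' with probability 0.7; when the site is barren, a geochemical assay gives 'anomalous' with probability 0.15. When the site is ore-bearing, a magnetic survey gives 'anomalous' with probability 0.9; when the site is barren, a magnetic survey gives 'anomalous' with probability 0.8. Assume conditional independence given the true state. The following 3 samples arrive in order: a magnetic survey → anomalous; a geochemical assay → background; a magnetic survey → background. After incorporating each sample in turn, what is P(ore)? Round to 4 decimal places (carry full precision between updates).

Apply Bayes' rule sequentially, carrying P(ore) forward.
After a magnetic survey='anomalous': P(ore) = 0.9·0.6500 / (0.9·0.6500 + 0.8·0.3500) ≈ 0.6763
After a geochemical assay='background': P(ore) = 0.3·0.6763 / (0.3·0.6763 + 0.85·0.3237) ≈ 0.4244
After a magnetic survey='background': P(ore) = 0.1·0.4244 / (0.1·0.4244 + 0.2·0.5756) ≈ 0.2694

0.2694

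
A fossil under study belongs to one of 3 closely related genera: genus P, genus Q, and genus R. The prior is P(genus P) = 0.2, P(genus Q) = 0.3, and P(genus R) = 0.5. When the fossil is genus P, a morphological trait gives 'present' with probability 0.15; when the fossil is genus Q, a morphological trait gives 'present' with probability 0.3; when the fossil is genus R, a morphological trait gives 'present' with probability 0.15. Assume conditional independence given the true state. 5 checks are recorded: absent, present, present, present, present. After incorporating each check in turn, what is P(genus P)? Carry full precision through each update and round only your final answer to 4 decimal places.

0.0430

After 'absent': normaliser = 0.85·0.2000 + 0.7·0.3000 + 0.85·0.5000; P(genus P) ≈ 0.2112, P(genus Q) ≈ 0.2609, P(genus R) ≈ 0.5280
After 'present': normaliser = 0.15·0.2112 + 0.3·0.2609 + 0.15·0.5280; P(genus P) ≈ 0.1675, P(genus Q) ≈ 0.4138, P(genus R) ≈ 0.4187
After 'present': normaliser = 0.15·0.1675 + 0.3·0.4138 + 0.15·0.4187; P(genus P) ≈ 0.1185, P(genus Q) ≈ 0.5854, P(genus R) ≈ 0.2962
After 'present': normaliser = 0.15·0.1185 + 0.3·0.5854 + 0.15·0.2962; P(genus P) ≈ 0.0747, P(genus Q) ≈ 0.7385, P(genus R) ≈ 0.1868
After 'present': normaliser = 0.15·0.0747 + 0.3·0.7385 + 0.15·0.1868; P(genus P) ≈ 0.0430, P(genus Q) ≈ 0.8496, P(genus R) ≈ 0.1075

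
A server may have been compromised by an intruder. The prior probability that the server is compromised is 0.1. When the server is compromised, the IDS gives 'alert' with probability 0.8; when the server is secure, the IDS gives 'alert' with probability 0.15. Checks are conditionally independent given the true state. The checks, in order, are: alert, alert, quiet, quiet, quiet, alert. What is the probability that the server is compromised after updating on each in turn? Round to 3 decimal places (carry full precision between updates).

0.180

Each posterior becomes the prior for the next update.
After 'alert': P(compromised) = 0.8·0.1000 / (0.8·0.1000 + 0.15·0.9000) ≈ 0.3721
After 'alert': P(compromised) = 0.8·0.3721 / (0.8·0.3721 + 0.15·0.6279) ≈ 0.7596
After 'quiet': P(compromised) = 0.2·0.7596 / (0.2·0.7596 + 0.85·0.2404) ≈ 0.4265
After 'quiet': P(compromised) = 0.2·0.4265 / (0.2·0.4265 + 0.85·0.5735) ≈ 0.1489
After 'quiet': P(compromised) = 0.2·0.1489 / (0.2·0.1489 + 0.85·0.8511) ≈ 0.0395
After 'alert': P(compromised) = 0.8·0.0395 / (0.8·0.0395 + 0.15·0.9605) ≈ 0.1800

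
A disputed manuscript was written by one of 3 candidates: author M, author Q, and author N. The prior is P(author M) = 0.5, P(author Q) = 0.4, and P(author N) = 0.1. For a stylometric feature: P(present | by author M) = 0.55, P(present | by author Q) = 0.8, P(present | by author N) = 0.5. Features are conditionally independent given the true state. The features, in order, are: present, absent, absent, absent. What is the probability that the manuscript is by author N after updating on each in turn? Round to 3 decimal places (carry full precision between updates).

After 'present': normaliser = 0.55·0.5000 + 0.8·0.4000 + 0.5·0.1000; P(author M) ≈ 0.4264, P(author Q) ≈ 0.4961, P(author N) ≈ 0.0775
After 'absent': normaliser = 0.45·0.4264 + 0.2·0.4961 + 0.5·0.0775; P(author M) ≈ 0.5817, P(author Q) ≈ 0.3008, P(author N) ≈ 0.1175
After 'absent': normaliser = 0.45·0.5817 + 0.2·0.3008 + 0.5·0.1175; P(author M) ≈ 0.6876, P(author Q) ≈ 0.1580, P(author N) ≈ 0.1543
After 'absent': normaliser = 0.45·0.6876 + 0.2·0.1580 + 0.5·0.1543; P(author M) ≈ 0.7399, P(author Q) ≈ 0.0756, P(author N) ≈ 0.1845

0.185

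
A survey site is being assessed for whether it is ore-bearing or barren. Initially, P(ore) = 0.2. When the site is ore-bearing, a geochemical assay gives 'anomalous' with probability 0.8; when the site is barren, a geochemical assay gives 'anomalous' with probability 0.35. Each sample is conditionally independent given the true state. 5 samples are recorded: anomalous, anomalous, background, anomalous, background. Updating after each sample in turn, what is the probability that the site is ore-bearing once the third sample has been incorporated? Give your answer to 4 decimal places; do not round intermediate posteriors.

0.2867

After 'anomalous': P(ore) = 0.8·0.2000 / (0.8·0.2000 + 0.35·0.8000) ≈ 0.3636
After 'anomalous': P(ore) = 0.8·0.3636 / (0.8·0.3636 + 0.35·0.6364) ≈ 0.5664
After 'background': P(ore) = 0.2·0.5664 / (0.2·0.5664 + 0.65·0.4336) ≈ 0.2867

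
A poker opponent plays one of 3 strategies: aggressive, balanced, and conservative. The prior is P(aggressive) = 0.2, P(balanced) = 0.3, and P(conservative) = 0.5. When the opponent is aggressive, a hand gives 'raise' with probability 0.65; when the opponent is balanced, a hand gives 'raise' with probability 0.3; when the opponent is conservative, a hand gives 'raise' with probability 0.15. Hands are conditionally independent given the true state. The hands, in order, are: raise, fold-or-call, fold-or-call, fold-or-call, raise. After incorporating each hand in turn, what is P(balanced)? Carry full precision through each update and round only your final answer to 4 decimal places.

After 'raise': normaliser = 0.65·0.2000 + 0.3·0.3000 + 0.15·0.5000; P(aggressive) ≈ 0.4407, P(balanced) ≈ 0.3051, P(conservative) ≈ 0.2542
After 'fold-or-call': normaliser = 0.35·0.4407 + 0.7·0.3051 + 0.85·0.2542; P(aggressive) ≈ 0.2642, P(balanced) ≈ 0.3657, P(conservative) ≈ 0.3701
After 'fold-or-call': normaliser = 0.35·0.2642 + 0.7·0.3657 + 0.85·0.3701; P(aggressive) ≈ 0.1394, P(balanced) ≈ 0.3861, P(conservative) ≈ 0.4744
After 'fold-or-call': normaliser = 0.35·0.1394 + 0.7·0.3861 + 0.85·0.4744; P(aggressive) ≈ 0.0676, P(balanced) ≈ 0.3742, P(conservative) ≈ 0.5583
After 'raise': normaliser = 0.65·0.0676 + 0.3·0.3742 + 0.15·0.5583; P(aggressive) ≈ 0.1830, P(balanced) ≈ 0.4679, P(conservative) ≈ 0.3491

0.4679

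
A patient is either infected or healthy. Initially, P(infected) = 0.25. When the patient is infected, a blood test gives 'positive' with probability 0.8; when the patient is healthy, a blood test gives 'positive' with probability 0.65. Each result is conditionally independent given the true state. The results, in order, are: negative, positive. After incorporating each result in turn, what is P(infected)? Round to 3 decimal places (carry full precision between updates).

After 'negative': P(infected) = 0.2·0.2500 / (0.2·0.2500 + 0.35·0.7500) ≈ 0.1600
After 'positive': P(infected) = 0.8·0.1600 / (0.8·0.1600 + 0.65·0.8400) ≈ 0.1899

0.190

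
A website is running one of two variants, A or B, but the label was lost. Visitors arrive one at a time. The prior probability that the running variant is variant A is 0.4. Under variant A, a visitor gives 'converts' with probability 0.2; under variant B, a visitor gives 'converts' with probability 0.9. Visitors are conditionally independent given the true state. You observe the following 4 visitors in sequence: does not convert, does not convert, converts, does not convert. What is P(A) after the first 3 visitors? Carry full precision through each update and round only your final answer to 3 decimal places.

0.905

After 'does not convert': P(A) = 0.8·0.4000 / (0.8·0.4000 + 0.1·0.6000) ≈ 0.8421
After 'does not convert': P(A) = 0.8·0.8421 / (0.8·0.8421 + 0.1·0.1579) ≈ 0.9771
After 'converts': P(A) = 0.2·0.9771 / (0.2·0.9771 + 0.9·0.0229) ≈ 0.9046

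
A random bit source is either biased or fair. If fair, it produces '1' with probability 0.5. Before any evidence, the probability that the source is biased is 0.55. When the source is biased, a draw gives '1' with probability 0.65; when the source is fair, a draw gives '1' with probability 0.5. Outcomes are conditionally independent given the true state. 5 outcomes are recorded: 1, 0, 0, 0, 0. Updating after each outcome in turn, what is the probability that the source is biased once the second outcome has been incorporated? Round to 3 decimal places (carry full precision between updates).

After '1': P(biased) = 0.65·0.5500 / (0.65·0.5500 + 0.5·0.4500) ≈ 0.6137
After '0': P(biased) = 0.35·0.6137 / (0.35·0.6137 + 0.5·0.3863) ≈ 0.5266

0.527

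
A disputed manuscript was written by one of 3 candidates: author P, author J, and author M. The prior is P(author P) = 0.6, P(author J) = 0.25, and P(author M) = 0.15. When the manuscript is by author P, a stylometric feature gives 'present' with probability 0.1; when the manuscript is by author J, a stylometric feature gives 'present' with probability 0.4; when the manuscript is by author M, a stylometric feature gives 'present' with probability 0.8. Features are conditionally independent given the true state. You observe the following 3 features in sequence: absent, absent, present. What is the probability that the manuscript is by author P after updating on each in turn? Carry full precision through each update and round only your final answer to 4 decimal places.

After 'absent': normaliser = 0.9·0.6000 + 0.6·0.2500 + 0.2·0.1500; P(author P) ≈ 0.7500, P(author J) ≈ 0.2083, P(author M) ≈ 0.0417
After 'absent': normaliser = 0.9·0.7500 + 0.6·0.2083 + 0.2·0.0417; P(author P) ≈ 0.8351, P(author J) ≈ 0.1546, P(author M) ≈ 0.0103
After 'present': normaliser = 0.1·0.8351 + 0.4·0.1546 + 0.8·0.0103; P(author P) ≈ 0.5436, P(author J) ≈ 0.4027, P(author M) ≈ 0.0537

0.5436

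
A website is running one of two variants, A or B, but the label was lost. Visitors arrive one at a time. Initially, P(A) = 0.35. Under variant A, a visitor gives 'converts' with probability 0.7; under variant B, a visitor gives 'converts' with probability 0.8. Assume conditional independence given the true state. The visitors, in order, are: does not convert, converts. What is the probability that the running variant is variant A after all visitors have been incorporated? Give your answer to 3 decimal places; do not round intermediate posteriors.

0.414

After 'does not convert': P(A) = 0.3·0.3500 / (0.3·0.3500 + 0.2·0.6500) ≈ 0.4468
After 'converts': P(A) = 0.7·0.4468 / (0.7·0.4468 + 0.8·0.5532) ≈ 0.4141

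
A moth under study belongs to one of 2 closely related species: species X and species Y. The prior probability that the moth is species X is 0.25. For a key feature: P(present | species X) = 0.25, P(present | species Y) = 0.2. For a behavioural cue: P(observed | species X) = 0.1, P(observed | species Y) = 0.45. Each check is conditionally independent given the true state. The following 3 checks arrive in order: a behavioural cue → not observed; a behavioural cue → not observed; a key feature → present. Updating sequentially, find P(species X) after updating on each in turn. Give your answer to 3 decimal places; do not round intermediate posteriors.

0.527

After a behavioural cue='not observed': P(species X) = 0.9·0.2500 / (0.9·0.2500 + 0.55·0.7500) ≈ 0.3529
After a behavioural cue='not observed': P(species X) = 0.9·0.3529 / (0.9·0.3529 + 0.55·0.6471) ≈ 0.4716
After a key feature='present': P(species X) = 0.25·0.4716 / (0.25·0.4716 + 0.2·0.5284) ≈ 0.5273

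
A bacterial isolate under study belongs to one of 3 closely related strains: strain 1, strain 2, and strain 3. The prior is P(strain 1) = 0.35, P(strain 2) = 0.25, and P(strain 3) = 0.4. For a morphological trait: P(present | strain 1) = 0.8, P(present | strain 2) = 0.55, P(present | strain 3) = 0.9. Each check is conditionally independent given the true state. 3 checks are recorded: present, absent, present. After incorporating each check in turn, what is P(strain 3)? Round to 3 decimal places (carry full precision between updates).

0.291

After 'present': normaliser = 0.8·0.3500 + 0.55·0.2500 + 0.9·0.4000; P(strain 1) ≈ 0.3601, P(strain 2) ≈ 0.1768, P(strain 3) ≈ 0.4630
After 'absent': normaliser = 0.2·0.3601 + 0.45·0.1768 + 0.1·0.4630; P(strain 1) ≈ 0.3639, P(strain 2) ≈ 0.4021, P(strain 3) ≈ 0.2340
After 'present': normaliser = 0.8·0.3639 + 0.55·0.4021 + 0.9·0.2340; P(strain 1) ≈ 0.4028, P(strain 2) ≈ 0.3060, P(strain 3) ≈ 0.2913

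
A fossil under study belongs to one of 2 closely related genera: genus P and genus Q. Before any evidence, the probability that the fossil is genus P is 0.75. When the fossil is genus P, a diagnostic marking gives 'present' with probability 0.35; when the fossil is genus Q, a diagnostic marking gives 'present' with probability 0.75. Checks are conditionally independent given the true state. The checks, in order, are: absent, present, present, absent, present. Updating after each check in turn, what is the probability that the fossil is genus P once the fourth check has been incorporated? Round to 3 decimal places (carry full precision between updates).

0.815

Apply Bayes' rule sequentially, carrying P(genus P) forward.
After 'absent': P(genus P) = 0.65·0.7500 / (0.65·0.7500 + 0.25·0.2500) ≈ 0.8864
After 'present': P(genus P) = 0.35·0.8864 / (0.35·0.8864 + 0.75·0.1136) ≈ 0.7845
After 'present': P(genus P) = 0.35·0.7845 / (0.35·0.7845 + 0.75·0.2155) ≈ 0.6294
After 'absent': P(genus P) = 0.65·0.6294 / (0.65·0.6294 + 0.25·0.3706) ≈ 0.8154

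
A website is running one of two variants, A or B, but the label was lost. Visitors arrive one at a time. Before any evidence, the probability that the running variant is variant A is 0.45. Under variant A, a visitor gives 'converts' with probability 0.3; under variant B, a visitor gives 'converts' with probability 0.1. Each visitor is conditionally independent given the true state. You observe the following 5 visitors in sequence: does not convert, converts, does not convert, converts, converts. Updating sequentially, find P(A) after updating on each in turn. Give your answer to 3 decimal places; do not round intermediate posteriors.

0.930

After 'does not convert': P(A) = 0.7·0.4500 / (0.7·0.4500 + 0.9·0.5500) ≈ 0.3889
After 'converts': P(A) = 0.3·0.3889 / (0.3·0.3889 + 0.1·0.6111) ≈ 0.6562
After 'does not convert': P(A) = 0.7·0.6562 / (0.7·0.6562 + 0.9·0.3438) ≈ 0.5976
After 'converts': P(A) = 0.3·0.5976 / (0.3·0.5976 + 0.1·0.4024) ≈ 0.8167
After 'converts': P(A) = 0.3·0.8167 / (0.3·0.8167 + 0.1·0.1833) ≈ 0.9304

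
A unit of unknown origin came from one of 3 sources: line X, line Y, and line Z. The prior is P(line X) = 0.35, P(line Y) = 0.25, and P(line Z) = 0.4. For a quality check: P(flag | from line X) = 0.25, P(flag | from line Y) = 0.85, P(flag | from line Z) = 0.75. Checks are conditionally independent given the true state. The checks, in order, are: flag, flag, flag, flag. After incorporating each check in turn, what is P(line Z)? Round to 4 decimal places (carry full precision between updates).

After 'flag': normaliser = 0.25·0.3500 + 0.85·0.2500 + 0.75·0.4000; P(line X) ≈ 0.1458, P(line Y) ≈ 0.3542, P(line Z) ≈ 0.5000
After 'flag': normaliser = 0.25·0.1458 + 0.85·0.3542 + 0.75·0.5000; P(line X) ≈ 0.0512, P(line Y) ≈ 0.4225, P(line Z) ≈ 0.5263
After 'flag': normaliser = 0.25·0.0512 + 0.85·0.4225 + 0.75·0.5263; P(line X) ≈ 0.0167, P(line Y) ≈ 0.4684, P(line Z) ≈ 0.5149
After 'flag': normaliser = 0.25·0.0167 + 0.85·0.4684 + 0.75·0.5149; P(line X) ≈ 0.0053, P(line Y) ≈ 0.5050, P(line Z) ≈ 0.4897

0.4897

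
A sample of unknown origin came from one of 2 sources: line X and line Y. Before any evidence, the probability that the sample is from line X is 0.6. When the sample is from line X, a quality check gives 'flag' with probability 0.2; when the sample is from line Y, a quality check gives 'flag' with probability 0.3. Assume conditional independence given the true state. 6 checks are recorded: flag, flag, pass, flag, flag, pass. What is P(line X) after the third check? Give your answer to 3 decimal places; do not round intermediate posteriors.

After 'flag': P(line X) = 0.2·0.6000 / (0.2·0.6000 + 0.3·0.4000) ≈ 0.5000
After 'flag': P(line X) = 0.2·0.5000 / (0.2·0.5000 + 0.3·0.5000) ≈ 0.4000
After 'pass': P(line X) = 0.8·0.4000 / (0.8·0.4000 + 0.7·0.6000) ≈ 0.4324

0.432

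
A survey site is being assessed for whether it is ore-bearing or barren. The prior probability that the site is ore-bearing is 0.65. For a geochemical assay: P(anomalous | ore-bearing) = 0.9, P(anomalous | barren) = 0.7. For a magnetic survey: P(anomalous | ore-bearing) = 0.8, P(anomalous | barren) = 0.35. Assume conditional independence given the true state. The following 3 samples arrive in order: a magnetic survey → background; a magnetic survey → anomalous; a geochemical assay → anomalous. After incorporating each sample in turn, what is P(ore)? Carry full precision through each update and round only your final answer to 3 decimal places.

0.627

After a magnetic survey='background': P(ore) = 0.2·0.6500 / (0.2·0.6500 + 0.65·0.3500) ≈ 0.3636
After a magnetic survey='anomalous': P(ore) = 0.8·0.3636 / (0.8·0.3636 + 0.35·0.6364) ≈ 0.5664
After a geochemical assay='anomalous': P(ore) = 0.9·0.5664 / (0.9·0.5664 + 0.7·0.4336) ≈ 0.6268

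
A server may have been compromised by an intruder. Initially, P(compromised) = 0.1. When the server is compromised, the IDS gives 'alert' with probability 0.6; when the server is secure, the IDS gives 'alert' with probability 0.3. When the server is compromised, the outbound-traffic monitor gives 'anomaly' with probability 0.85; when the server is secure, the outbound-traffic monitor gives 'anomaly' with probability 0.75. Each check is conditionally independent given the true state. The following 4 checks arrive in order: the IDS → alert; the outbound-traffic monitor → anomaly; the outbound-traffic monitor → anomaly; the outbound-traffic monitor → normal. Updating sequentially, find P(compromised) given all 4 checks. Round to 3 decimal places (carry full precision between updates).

After the IDS='alert': P(compromised) = 0.6·0.1000 / (0.6·0.1000 + 0.3·0.9000) ≈ 0.1818
After the outbound-traffic monitor='anomaly': P(compromised) = 0.85·0.1818 / (0.85·0.1818 + 0.75·0.8182) ≈ 0.2012
After the outbound-traffic monitor='anomaly': P(compromised) = 0.85·0.2012 / (0.85·0.2012 + 0.75·0.7988) ≈ 0.2221
After the outbound-traffic monitor='normal': P(compromised) = 0.15·0.2221 / (0.15·0.2221 + 0.25·0.7779) ≈ 0.1462

0.146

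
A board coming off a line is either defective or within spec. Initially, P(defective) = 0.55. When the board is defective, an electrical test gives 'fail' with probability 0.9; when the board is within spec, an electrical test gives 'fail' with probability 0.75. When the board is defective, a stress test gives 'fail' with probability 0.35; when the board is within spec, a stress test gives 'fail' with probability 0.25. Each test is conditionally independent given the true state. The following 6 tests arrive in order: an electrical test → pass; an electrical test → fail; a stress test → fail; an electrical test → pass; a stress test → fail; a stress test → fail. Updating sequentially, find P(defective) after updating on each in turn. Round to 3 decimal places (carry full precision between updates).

After an electrical test='pass': P(defective) = 0.1·0.5500 / (0.1·0.5500 + 0.25·0.4500) ≈ 0.3284
After an electrical test='fail': P(defective) = 0.9·0.3284 / (0.9·0.3284 + 0.75·0.6716) ≈ 0.3697
After a stress test='fail': P(defective) = 0.35·0.3697 / (0.35·0.3697 + 0.25·0.6303) ≈ 0.4510
After an electrical test='pass': P(defective) = 0.1·0.4510 / (0.1·0.4510 + 0.25·0.5490) ≈ 0.2473
After a stress test='fail': P(defective) = 0.35·0.2473 / (0.35·0.2473 + 0.25·0.7527) ≈ 0.3150
After a stress test='fail': P(defective) = 0.35·0.3150 / (0.35·0.3150 + 0.25·0.6850) ≈ 0.3917

0.392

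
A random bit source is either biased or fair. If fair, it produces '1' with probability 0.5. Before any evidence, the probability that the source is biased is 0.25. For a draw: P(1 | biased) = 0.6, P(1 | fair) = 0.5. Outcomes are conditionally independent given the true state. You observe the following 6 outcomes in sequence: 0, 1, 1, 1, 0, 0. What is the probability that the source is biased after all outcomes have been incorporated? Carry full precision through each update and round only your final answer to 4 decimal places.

0.2277

After '0': P(biased) = 0.4·0.2500 / (0.4·0.2500 + 0.5·0.7500) ≈ 0.2105
After '1': P(biased) = 0.6·0.2105 / (0.6·0.2105 + 0.5·0.7895) ≈ 0.2424
After '1': P(biased) = 0.6·0.2424 / (0.6·0.2424 + 0.5·0.7576) ≈ 0.2775
After '1': P(biased) = 0.6·0.2775 / (0.6·0.2775 + 0.5·0.7225) ≈ 0.3154
After '0': P(biased) = 0.4·0.3154 / (0.4·0.3154 + 0.5·0.6846) ≈ 0.2693
After '0': P(biased) = 0.4·0.2693 / (0.4·0.2693 + 0.5·0.7307) ≈ 0.2277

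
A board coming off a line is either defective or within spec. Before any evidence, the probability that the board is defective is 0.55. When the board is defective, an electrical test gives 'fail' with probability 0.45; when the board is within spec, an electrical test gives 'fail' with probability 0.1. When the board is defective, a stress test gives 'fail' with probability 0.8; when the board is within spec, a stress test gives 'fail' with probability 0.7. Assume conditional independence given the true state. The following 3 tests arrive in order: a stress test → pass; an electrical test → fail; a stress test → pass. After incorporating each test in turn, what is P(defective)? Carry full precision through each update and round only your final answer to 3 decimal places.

Each posterior becomes the prior for the next update.
After a stress test='pass': P(defective) = 0.2·0.5500 / (0.2·0.5500 + 0.3·0.4500) ≈ 0.4490
After an electrical test='fail': P(defective) = 0.45·0.4490 / (0.45·0.4490 + 0.1·0.5510) ≈ 0.7857
After a stress test='pass': P(defective) = 0.2·0.7857 / (0.2·0.7857 + 0.3·0.2143) ≈ 0.7097

0.710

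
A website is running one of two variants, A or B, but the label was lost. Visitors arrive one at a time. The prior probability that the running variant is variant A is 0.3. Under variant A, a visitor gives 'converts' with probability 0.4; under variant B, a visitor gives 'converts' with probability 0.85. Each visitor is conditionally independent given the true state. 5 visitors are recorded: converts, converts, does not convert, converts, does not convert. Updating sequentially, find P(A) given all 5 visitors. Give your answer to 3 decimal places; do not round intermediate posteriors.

0.417

After 'converts': P(A) = 0.4·0.3000 / (0.4·0.3000 + 0.85·0.7000) ≈ 0.1678
After 'converts': P(A) = 0.4·0.1678 / (0.4·0.1678 + 0.85·0.8322) ≈ 0.0867
After 'does not convert': P(A) = 0.6·0.0867 / (0.6·0.0867 + 0.15·0.9133) ≈ 0.2752
After 'converts': P(A) = 0.4·0.2752 / (0.4·0.2752 + 0.85·0.7248) ≈ 0.1516
After 'does not convert': P(A) = 0.6·0.1516 / (0.6·0.1516 + 0.15·0.8484) ≈ 0.4168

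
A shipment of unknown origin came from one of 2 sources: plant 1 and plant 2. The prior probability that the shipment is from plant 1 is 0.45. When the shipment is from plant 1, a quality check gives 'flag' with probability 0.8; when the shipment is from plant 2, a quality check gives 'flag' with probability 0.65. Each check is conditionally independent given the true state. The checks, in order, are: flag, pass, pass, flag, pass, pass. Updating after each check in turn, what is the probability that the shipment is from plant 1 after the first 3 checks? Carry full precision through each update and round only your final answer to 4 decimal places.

After 'flag': P(plant 1) = 0.8·0.4500 / (0.8·0.4500 + 0.65·0.5500) ≈ 0.5017
After 'pass': P(plant 1) = 0.2·0.5017 / (0.2·0.5017 + 0.35·0.4983) ≈ 0.3653
After 'pass': P(plant 1) = 0.2·0.3653 / (0.2·0.3653 + 0.35·0.6347) ≈ 0.2474

0.2474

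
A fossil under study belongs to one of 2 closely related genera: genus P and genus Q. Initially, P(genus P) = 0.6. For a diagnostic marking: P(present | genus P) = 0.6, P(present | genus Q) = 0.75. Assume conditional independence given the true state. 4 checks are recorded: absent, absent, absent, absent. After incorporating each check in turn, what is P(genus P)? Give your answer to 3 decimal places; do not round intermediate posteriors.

0.908

After 'absent': P(genus P) = 0.4·0.6000 / (0.4·0.6000 + 0.25·0.4000) ≈ 0.7059
After 'absent': P(genus P) = 0.4·0.7059 / (0.4·0.7059 + 0.25·0.2941) ≈ 0.7934
After 'absent': P(genus P) = 0.4·0.7934 / (0.4·0.7934 + 0.25·0.2066) ≈ 0.8600
After 'absent': P(genus P) = 0.4·0.8600 / (0.4·0.8600 + 0.25·0.1400) ≈ 0.9077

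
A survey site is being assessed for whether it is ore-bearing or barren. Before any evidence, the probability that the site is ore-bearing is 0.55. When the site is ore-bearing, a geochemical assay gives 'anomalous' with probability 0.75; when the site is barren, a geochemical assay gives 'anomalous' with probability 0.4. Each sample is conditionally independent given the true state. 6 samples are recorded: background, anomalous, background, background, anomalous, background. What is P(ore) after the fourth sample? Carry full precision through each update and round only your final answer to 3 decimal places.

0.142

After 'background': P(ore) = 0.25·0.5500 / (0.25·0.5500 + 0.6·0.4500) ≈ 0.3374
After 'anomalous': P(ore) = 0.75·0.3374 / (0.75·0.3374 + 0.4·0.6626) ≈ 0.4885
After 'background': P(ore) = 0.25·0.4885 / (0.25·0.4885 + 0.6·0.5115) ≈ 0.2846
After 'background': P(ore) = 0.25·0.2846 / (0.25·0.2846 + 0.6·0.7154) ≈ 0.1422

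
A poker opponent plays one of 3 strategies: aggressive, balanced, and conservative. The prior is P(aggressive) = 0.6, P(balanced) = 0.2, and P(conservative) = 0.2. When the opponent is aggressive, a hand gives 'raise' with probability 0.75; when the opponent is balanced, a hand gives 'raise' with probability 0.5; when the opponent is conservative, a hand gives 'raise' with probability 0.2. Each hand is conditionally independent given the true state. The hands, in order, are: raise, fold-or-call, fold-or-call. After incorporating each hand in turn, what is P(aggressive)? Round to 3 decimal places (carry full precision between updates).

0.357

After 'raise': normaliser = 0.75·0.6000 + 0.5·0.2000 + 0.2·0.2000; P(aggressive) ≈ 0.7627, P(balanced) ≈ 0.1695, P(conservative) ≈ 0.0678
After 'fold-or-call': normaliser = 0.25·0.7627 + 0.5·0.1695 + 0.8·0.0678; P(aggressive) ≈ 0.5784, P(balanced) ≈ 0.2571, P(conservative) ≈ 0.1645
After 'fold-or-call': normaliser = 0.25·0.5784 + 0.5·0.2571 + 0.8·0.1645; P(aggressive) ≈ 0.3573, P(balanced) ≈ 0.3176, P(conservative) ≈ 0.3252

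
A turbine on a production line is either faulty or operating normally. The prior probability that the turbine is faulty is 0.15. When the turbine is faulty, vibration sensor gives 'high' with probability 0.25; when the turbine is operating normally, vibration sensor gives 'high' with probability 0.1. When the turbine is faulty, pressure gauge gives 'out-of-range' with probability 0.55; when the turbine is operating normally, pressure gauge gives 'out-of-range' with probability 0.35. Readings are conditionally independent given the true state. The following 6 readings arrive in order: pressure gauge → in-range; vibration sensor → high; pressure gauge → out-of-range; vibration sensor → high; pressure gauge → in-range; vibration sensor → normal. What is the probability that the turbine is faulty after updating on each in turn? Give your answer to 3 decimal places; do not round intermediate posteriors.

0.409

After pressure gauge='in-range': P(faulty) = 0.45·0.1500 / (0.45·0.1500 + 0.65·0.8500) ≈ 0.1089
After vibration sensor='high': P(faulty) = 0.25·0.1089 / (0.25·0.1089 + 0.1·0.8911) ≈ 0.2340
After pressure gauge='out-of-range': P(faulty) = 0.55·0.2340 / (0.55·0.2340 + 0.35·0.7660) ≈ 0.3243
After vibration sensor='high': P(faulty) = 0.25·0.3243 / (0.25·0.3243 + 0.1·0.6757) ≈ 0.5454
After pressure gauge='in-range': P(faulty) = 0.45·0.5454 / (0.45·0.5454 + 0.65·0.4546) ≈ 0.4538
After vibration sensor='normal': P(faulty) = 0.75·0.4538 / (0.75·0.4538 + 0.9·0.5462) ≈ 0.4091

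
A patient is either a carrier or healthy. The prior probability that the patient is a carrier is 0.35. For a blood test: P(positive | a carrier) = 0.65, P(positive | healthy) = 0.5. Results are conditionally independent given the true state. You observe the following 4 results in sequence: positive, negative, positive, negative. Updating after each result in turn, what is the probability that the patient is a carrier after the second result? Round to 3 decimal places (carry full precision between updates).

0.329

Each posterior becomes the prior for the next update.
After 'positive': P(carrier) = 0.65·0.3500 / (0.65·0.3500 + 0.5·0.6500) ≈ 0.4118
After 'negative': P(carrier) = 0.35·0.4118 / (0.35·0.4118 + 0.5·0.5882) ≈ 0.3289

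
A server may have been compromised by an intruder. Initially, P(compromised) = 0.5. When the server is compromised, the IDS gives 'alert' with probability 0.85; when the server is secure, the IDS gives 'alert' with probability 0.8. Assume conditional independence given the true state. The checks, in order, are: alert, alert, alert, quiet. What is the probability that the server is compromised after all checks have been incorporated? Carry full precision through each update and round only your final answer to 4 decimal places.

Each posterior becomes the prior for the next update.
After 'alert': P(compromised) = 0.85·0.5000 / (0.85·0.5000 + 0.8·0.5000) ≈ 0.5152
After 'alert': P(compromised) = 0.85·0.5152 / (0.85·0.5152 + 0.8·0.4848) ≈ 0.5303
After 'alert': P(compromised) = 0.85·0.5303 / (0.85·0.5303 + 0.8·0.4697) ≈ 0.5453
After 'quiet': P(compromised) = 0.15·0.5453 / (0.15·0.5453 + 0.2·0.4547) ≈ 0.4736

0.4736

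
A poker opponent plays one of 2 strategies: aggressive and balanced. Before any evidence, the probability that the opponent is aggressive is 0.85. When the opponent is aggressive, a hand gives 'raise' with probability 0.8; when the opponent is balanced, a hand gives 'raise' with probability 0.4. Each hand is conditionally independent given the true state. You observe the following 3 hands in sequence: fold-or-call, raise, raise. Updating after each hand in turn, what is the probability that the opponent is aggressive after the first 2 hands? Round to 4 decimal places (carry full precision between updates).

0.7907

After 'fold-or-call': P(aggressive) = 0.2·0.8500 / (0.2·0.8500 + 0.6·0.1500) ≈ 0.6538
After 'raise': P(aggressive) = 0.8·0.6538 / (0.8·0.6538 + 0.4·0.3462) ≈ 0.7907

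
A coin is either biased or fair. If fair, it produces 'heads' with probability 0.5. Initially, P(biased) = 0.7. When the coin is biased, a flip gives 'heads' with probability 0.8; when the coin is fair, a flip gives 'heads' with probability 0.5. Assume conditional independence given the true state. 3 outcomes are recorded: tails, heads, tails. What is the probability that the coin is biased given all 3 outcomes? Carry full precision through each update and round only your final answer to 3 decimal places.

0.374

After 'tails': P(biased) = 0.2·0.7000 / (0.2·0.7000 + 0.5·0.3000) ≈ 0.4828
After 'heads': P(biased) = 0.8·0.4828 / (0.8·0.4828 + 0.5·0.5172) ≈ 0.5989
After 'tails': P(biased) = 0.2·0.5989 / (0.2·0.5989 + 0.5·0.4011) ≈ 0.3740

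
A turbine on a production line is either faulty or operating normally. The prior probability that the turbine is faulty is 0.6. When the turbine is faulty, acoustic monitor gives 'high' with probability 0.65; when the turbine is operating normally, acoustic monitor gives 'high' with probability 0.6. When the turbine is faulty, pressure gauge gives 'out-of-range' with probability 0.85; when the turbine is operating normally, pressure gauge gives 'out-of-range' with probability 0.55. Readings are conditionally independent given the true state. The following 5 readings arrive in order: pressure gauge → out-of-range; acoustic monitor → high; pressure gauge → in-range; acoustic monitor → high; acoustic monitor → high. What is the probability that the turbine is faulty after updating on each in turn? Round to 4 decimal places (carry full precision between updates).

0.4956

After pressure gauge='out-of-range': P(faulty) = 0.85·0.6000 / (0.85·0.6000 + 0.55·0.4000) ≈ 0.6986
After acoustic monitor='high': P(faulty) = 0.65·0.6986 / (0.65·0.6986 + 0.6·0.3014) ≈ 0.7152
After pressure gauge='in-range': P(faulty) = 0.15·0.7152 / (0.15·0.7152 + 0.45·0.2848) ≈ 0.4557
After acoustic monitor='high': P(faulty) = 0.65·0.4557 / (0.65·0.4557 + 0.6·0.5443) ≈ 0.4756
After acoustic monitor='high': P(faulty) = 0.65·0.4756 / (0.65·0.4756 + 0.6·0.5244) ≈ 0.4956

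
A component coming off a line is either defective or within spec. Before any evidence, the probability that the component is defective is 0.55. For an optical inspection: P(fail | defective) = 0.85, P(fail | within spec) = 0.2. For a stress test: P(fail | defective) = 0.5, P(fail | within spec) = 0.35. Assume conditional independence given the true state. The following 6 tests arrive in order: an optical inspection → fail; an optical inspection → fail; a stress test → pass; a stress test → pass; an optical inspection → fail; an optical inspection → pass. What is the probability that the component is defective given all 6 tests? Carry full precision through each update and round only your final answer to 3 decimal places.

After an optical inspection='fail': P(defective) = 0.85·0.5500 / (0.85·0.5500 + 0.2·0.4500) ≈ 0.8386
After an optical inspection='fail': P(defective) = 0.85·0.8386 / (0.85·0.8386 + 0.2·0.1614) ≈ 0.9567
After a stress test='pass': P(defective) = 0.5·0.9567 / (0.5·0.9567 + 0.65·0.0433) ≈ 0.9444
After a stress test='pass': P(defective) = 0.5·0.9444 / (0.5·0.9444 + 0.65·0.0556) ≈ 0.9289
After an optical inspection='fail': P(defective) = 0.85·0.9289 / (0.85·0.9289 + 0.2·0.0711) ≈ 0.9823
After an optical inspection='pass': P(defective) = 0.15·0.9823 / (0.15·0.9823 + 0.8·0.0177) ≈ 0.9124

0.912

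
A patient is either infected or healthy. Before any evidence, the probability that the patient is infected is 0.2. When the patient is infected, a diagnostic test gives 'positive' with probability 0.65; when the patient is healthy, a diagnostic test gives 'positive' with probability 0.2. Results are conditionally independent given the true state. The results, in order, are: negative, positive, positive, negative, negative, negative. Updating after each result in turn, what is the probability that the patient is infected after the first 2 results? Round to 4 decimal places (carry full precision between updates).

After 'negative': P(infected) = 0.35·0.2000 / (0.35·0.2000 + 0.8·0.8000) ≈ 0.0986
After 'positive': P(infected) = 0.65·0.0986 / (0.65·0.0986 + 0.2·0.9014) ≈ 0.2622

0.2622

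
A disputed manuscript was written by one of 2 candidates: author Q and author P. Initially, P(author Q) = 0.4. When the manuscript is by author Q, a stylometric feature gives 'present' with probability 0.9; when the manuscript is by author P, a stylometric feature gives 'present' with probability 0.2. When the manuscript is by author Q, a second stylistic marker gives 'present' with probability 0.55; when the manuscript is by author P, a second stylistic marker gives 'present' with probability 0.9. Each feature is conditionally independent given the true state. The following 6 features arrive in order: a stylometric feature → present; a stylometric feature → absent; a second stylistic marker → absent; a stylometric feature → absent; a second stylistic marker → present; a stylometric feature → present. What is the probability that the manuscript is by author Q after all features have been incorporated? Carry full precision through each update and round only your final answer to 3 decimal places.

Each posterior becomes the prior for the next update.
After a stylometric feature='present': P(author Q) = 0.9·0.4000 / (0.9·0.4000 + 0.2·0.6000) ≈ 0.7500
After a stylometric feature='absent': P(author Q) = 0.1·0.7500 / (0.1·0.7500 + 0.8·0.2500) ≈ 0.2727
After a second stylistic marker='absent': P(author Q) = 0.45·0.2727 / (0.45·0.2727 + 0.1·0.7273) ≈ 0.6279
After a stylometric feature='absent': P(author Q) = 0.1·0.6279 / (0.1·0.6279 + 0.8·0.3721) ≈ 0.1742
After a second stylistic marker='present': P(author Q) = 0.55·0.1742 / (0.55·0.1742 + 0.9·0.8258) ≈ 0.1142
After a stylometric feature='present': P(author Q) = 0.9·0.1142 / (0.9·0.1142 + 0.2·0.8858) ≈ 0.3671

0.367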